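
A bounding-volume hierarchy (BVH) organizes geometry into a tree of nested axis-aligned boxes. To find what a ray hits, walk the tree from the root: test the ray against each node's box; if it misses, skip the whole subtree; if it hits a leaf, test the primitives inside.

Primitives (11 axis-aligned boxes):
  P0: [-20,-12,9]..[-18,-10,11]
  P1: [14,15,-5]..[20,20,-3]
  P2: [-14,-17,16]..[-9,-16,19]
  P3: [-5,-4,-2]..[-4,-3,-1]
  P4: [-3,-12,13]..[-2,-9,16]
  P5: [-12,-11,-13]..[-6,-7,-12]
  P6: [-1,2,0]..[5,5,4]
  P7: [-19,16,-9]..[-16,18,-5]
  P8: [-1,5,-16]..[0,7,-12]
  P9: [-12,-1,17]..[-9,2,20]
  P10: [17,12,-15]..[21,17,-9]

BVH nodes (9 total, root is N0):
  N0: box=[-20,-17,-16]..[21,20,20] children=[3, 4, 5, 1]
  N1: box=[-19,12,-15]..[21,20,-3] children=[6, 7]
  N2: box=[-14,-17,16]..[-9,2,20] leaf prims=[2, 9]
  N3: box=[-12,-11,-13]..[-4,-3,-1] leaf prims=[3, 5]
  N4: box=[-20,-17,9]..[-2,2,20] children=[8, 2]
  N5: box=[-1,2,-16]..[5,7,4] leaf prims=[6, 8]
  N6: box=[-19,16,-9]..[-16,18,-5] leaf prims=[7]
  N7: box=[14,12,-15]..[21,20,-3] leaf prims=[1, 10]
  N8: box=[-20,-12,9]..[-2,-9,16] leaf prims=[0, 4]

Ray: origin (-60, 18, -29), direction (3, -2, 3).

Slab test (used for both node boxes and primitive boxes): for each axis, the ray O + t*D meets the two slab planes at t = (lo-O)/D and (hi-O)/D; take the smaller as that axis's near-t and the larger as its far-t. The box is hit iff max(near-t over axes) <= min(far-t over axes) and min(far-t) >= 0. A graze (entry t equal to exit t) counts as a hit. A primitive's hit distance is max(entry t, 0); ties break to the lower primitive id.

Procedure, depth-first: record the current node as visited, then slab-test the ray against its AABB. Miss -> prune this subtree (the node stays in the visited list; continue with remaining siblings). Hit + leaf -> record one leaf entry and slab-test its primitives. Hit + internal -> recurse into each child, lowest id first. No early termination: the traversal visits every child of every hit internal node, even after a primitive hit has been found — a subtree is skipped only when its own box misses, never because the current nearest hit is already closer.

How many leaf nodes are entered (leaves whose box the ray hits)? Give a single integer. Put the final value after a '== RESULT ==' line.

Walk:
N0 x:[40/3,27] y:[-1,35/2] z:[13/3,49/3] -> hit [40/3,49/3], descend [1, 3, 4, 5]
  N1 x:[41/3,27] y:[-1,3] z:[14/3,26/3] -> miss, prune
  N3 x:[16,56/3] y:[21/2,29/2] z:[16/3,28/3] -> miss, prune
  N4 x:[40/3,58/3] y:[8,35/2] z:[38/3,49/3] -> hit [40/3,49/3], descend [2, 8]
    N2 x:[46/3,17] y:[8,35/2] z:[15,49/3] -> hit [46/3,49/3] leaf, test {P2(miss), P9(miss)}
    N8 x:[40/3,58/3] y:[27/2,15] z:[38/3,15] -> hit [27/2,15] leaf, test {P0(miss), P4(miss)}
  N5 x:[59/3,65/3] y:[11/2,8] z:[13/3,11] -> miss, prune

order=[0, 1, 3, 4, 2, 8, 5]  |boxes|=7  |leaves|=2  hit=miss

== RESULT ==
2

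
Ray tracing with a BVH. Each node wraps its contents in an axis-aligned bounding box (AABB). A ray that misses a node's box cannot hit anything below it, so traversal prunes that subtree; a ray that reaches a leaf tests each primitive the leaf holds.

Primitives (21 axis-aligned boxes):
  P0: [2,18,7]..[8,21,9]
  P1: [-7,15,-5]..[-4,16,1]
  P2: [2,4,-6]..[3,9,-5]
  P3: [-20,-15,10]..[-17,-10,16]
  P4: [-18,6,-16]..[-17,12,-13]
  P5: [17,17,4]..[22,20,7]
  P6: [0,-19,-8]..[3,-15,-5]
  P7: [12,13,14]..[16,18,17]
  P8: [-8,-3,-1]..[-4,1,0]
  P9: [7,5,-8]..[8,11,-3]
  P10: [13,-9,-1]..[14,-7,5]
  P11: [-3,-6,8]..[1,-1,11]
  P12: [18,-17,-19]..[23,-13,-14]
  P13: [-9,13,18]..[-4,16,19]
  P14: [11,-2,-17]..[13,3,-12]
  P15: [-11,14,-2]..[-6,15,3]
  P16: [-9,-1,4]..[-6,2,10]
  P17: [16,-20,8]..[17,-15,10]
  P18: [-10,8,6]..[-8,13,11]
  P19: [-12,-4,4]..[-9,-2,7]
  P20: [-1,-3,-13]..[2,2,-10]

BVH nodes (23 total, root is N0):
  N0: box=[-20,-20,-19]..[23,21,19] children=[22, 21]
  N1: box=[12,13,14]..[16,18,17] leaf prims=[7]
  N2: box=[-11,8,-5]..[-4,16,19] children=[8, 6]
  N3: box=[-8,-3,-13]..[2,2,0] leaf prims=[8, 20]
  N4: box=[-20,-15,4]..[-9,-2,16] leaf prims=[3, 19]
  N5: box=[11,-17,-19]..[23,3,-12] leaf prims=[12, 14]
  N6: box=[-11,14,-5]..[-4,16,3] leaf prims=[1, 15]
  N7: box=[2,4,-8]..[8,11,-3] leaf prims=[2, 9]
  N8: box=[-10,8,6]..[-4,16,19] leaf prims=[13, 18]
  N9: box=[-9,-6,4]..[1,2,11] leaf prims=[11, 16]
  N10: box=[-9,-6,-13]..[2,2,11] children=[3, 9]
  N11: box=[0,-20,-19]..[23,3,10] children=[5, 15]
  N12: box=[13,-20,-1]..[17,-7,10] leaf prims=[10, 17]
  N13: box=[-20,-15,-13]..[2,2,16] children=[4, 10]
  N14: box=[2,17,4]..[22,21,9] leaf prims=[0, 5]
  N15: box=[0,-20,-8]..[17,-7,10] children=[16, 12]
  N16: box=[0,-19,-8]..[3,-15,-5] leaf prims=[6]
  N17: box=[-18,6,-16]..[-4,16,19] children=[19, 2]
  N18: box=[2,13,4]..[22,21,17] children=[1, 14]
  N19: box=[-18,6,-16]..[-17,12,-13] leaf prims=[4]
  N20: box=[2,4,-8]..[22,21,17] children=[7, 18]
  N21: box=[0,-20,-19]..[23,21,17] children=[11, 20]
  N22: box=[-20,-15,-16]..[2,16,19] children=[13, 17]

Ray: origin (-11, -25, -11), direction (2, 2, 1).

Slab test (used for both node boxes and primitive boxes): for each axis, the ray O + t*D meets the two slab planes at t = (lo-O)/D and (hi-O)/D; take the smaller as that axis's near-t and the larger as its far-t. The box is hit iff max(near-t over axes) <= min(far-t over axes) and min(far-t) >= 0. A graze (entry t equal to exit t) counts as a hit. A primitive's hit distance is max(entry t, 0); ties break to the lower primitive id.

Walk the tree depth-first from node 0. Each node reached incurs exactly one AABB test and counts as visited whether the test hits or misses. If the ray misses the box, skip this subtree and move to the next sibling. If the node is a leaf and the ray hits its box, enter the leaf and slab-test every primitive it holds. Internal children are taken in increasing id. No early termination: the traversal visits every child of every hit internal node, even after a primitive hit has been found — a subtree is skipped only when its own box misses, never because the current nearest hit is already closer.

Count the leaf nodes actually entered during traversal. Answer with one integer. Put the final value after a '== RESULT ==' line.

Walk:
N0 x:[-9/2,17] y:[5/2,23] z:[-8,30] -> hit [5/2,17], descend [21, 22]
  N21 x:[11/2,17] y:[5/2,23] z:[-8,28] -> hit [11/2,17], descend [11, 20]
    N11 x:[11/2,17] y:[5/2,14] z:[-8,21] -> hit [11/2,14], descend [5, 15]
      N5 x:[11,17] y:[4,14] z:[-8,-1] -> miss, prune
      N15 x:[11/2,14] y:[5/2,9] z:[3,21] -> hit [11/2,9], descend [12, 16]
        N12 x:[12,14] y:[5/2,9] z:[10,21] -> miss, prune
        N16 x:[11/2,7] y:[3,5] z:[3,6] -> miss, prune
    N20 x:[13/2,33/2] y:[29/2,23] z:[3,28] -> hit [29/2,33/2], descend [7, 18]
      N7 x:[13/2,19/2] y:[29/2,18] z:[3,8] -> miss, prune
      N18 x:[13/2,33/2] y:[19,23] z:[15,28] -> miss, prune
  N22 x:[-9/2,13/2] y:[5,41/2] z:[-5,30] -> hit [5,13/2], descend [13, 17]
    N13 x:[-9/2,13/2] y:[5,27/2] z:[-2,27] -> hit [5,13/2], descend [4, 10]
      N4 x:[-9/2,1] y:[5,23/2] z:[15,27] -> miss, prune
      N10 x:[1,13/2] y:[19/2,27/2] z:[-2,22] -> miss, prune
    N17 x:[-7/2,7/2] y:[31/2,41/2] z:[-5,30] -> miss, prune

Summary -> nodes [0, 21, 11, 5, 15, 12, 16, 20, 7, 18, 22, 13, 4, 10, 17]; box-tests=15; leaf-entries=0; first=miss

== RESULT ==
0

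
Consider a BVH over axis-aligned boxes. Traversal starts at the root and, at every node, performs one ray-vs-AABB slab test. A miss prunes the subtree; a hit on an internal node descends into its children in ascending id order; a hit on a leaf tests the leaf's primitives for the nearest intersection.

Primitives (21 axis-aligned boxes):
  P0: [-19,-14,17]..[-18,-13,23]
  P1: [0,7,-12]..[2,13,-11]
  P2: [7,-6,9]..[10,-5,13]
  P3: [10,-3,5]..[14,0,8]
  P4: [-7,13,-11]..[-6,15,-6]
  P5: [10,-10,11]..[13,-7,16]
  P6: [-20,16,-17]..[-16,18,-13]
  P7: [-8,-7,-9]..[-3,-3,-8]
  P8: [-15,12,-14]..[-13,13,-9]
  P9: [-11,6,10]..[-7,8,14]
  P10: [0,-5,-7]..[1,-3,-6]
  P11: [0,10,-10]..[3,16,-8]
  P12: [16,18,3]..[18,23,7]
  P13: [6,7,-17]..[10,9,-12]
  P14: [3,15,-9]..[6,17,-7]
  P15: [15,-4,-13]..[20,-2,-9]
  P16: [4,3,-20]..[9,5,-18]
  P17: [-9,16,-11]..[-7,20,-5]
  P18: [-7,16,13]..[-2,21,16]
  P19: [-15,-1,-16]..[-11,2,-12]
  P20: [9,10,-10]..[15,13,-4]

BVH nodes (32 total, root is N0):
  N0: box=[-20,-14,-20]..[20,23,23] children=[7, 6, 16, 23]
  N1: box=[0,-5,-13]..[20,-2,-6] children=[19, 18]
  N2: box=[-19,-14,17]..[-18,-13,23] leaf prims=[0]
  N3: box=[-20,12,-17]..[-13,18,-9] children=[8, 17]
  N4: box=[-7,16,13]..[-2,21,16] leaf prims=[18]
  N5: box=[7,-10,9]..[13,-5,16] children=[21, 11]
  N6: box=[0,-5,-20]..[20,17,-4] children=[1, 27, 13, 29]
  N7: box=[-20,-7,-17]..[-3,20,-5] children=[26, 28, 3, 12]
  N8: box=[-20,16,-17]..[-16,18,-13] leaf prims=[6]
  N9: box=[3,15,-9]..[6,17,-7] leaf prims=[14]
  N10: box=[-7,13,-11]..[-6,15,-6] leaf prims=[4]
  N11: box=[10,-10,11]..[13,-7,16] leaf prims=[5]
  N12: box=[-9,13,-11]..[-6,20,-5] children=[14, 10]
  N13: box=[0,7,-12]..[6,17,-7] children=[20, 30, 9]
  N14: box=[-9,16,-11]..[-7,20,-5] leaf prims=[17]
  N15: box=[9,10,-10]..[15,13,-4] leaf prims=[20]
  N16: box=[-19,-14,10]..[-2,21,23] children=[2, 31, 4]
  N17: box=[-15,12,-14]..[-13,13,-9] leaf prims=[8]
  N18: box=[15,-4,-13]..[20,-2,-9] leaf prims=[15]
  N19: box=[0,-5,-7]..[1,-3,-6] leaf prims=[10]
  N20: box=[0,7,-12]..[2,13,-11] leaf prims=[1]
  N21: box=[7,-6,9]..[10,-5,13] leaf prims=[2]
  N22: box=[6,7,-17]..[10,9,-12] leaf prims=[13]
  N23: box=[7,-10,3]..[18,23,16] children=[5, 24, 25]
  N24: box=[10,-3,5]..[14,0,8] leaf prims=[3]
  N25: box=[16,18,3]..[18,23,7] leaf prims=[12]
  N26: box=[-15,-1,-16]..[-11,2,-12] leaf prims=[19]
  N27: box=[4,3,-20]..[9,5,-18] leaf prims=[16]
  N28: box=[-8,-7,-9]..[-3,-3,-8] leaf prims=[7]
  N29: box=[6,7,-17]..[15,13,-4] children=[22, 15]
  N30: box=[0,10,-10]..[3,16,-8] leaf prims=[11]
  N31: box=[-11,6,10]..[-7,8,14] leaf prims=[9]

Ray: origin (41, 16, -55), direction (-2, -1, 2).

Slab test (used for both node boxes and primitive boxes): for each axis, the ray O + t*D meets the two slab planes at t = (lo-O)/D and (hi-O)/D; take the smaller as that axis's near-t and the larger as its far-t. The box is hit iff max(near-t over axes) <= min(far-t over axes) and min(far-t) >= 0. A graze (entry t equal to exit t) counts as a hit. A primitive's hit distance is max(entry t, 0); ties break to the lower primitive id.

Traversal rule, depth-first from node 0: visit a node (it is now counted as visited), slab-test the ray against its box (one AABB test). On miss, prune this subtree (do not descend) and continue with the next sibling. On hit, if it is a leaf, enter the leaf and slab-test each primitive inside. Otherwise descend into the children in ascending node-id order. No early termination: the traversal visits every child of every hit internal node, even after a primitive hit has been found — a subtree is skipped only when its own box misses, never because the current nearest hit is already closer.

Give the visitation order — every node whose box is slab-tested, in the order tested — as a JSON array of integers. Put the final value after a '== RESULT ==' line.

Traverse from the root:
N0 x:[21/2,61/2] y:[-7,30] z:[35/2,39] -> hit [35/2,30], descend [6, 7, 16, 23]
  N6 x:[21/2,41/2] y:[-1,21] z:[35/2,51/2] -> hit [35/2,41/2], descend [1, 13, 27, 29]
    N1 x:[21/2,41/2] y:[18,21] z:[21,49/2] -> miss, prune
    N13 x:[35/2,41/2] y:[-1,9] z:[43/2,24] -> miss, prune
    N27 x:[16,37/2] y:[11,13] z:[35/2,37/2] -> miss, prune
    N29 x:[13,35/2] y:[3,9] z:[19,51/2] -> miss, prune
  N7 x:[22,61/2] y:[-4,23] z:[19,25] -> hit [22,23], descend [3, 12, 26, 28]
    N3 x:[27,61/2] y:[-2,4] z:[19,23] -> miss, prune
    N12 x:[47/2,25] y:[-4,3] z:[22,25] -> miss, prune
    N26 x:[26,28] y:[14,17] z:[39/2,43/2] -> miss, prune
    N28 x:[22,49/2] y:[19,23] z:[23,47/2] -> hit [23,23] leaf, test {P7@t=23}
  N16 x:[43/2,30] y:[-5,30] z:[65/2,39] -> miss, prune
  N23 x:[23/2,17] y:[-7,26] z:[29,71/2] -> miss, prune

Visited [0, 6, 1, 13, 27, 29, 7, 3, 12, 26, 28, 16, 23]. Tests: 13 box, 1 leaf. Nearest: P7.

== RESULT ==
[0, 6, 1, 13, 27, 29, 7, 3, 12, 26, 28, 16, 23]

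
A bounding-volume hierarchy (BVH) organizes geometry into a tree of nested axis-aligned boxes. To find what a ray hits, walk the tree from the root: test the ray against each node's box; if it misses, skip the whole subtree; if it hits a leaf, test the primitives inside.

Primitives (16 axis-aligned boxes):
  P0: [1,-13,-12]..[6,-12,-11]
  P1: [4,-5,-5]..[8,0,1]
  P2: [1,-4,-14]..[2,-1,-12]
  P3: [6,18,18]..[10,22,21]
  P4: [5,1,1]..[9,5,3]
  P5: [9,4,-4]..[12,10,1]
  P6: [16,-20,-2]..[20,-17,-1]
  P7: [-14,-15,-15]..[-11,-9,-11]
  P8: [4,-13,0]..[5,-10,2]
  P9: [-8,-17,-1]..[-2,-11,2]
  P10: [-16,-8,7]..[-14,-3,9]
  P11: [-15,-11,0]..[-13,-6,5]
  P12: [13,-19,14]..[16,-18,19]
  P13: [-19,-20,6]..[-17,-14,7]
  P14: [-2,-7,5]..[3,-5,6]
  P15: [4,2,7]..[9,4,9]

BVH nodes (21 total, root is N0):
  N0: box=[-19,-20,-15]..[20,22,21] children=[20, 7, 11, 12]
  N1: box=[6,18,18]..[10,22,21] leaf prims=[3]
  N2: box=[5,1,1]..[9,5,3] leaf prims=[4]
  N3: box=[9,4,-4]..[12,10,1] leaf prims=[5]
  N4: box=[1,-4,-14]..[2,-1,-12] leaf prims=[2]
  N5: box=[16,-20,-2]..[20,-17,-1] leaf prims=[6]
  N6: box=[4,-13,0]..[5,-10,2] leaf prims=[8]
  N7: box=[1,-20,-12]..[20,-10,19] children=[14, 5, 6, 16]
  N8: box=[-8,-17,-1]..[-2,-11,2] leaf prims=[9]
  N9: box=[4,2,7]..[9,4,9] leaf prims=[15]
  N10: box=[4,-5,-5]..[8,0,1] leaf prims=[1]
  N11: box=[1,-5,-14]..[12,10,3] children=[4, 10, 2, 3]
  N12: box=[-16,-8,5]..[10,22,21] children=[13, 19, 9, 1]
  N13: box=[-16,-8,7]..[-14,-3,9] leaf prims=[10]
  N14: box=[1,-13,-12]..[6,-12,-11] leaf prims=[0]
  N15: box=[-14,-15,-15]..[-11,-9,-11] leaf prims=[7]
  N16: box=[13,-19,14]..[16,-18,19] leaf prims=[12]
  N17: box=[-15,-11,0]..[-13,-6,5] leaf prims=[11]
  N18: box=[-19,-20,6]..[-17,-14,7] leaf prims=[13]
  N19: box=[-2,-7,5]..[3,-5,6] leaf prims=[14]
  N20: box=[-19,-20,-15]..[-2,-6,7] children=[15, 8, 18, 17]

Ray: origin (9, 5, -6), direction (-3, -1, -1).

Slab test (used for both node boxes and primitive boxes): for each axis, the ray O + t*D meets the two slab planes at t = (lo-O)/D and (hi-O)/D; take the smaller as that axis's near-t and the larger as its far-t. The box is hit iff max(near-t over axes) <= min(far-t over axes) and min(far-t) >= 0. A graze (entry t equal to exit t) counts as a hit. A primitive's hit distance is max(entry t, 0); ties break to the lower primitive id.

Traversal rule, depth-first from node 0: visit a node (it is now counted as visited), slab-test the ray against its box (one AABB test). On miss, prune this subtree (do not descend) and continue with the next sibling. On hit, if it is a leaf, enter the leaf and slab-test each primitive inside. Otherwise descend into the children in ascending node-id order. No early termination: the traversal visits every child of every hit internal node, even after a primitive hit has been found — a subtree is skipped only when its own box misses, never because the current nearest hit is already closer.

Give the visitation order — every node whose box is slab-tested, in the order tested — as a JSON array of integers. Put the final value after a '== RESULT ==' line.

Walk:
N0 x:[-11/3,28/3] y:[-17,25] z:[-27,9] -> hit [-11/3,9], descend [7, 11, 12, 20]
  N7 x:[-11/3,8/3] y:[15,25] z:[-25,6] -> miss, prune
  N11 x:[-1,8/3] y:[-5,10] z:[-9,8] -> hit [-1,8/3], descend [2, 3, 4, 10]
    N2 x:[0,4/3] y:[0,4] z:[-9,-7] -> miss, prune
    N3 x:[-1,0] y:[-5,1] z:[-7,-2] -> miss, prune
    N4 x:[7/3,8/3] y:[6,9] z:[6,8] -> miss, prune
    N10 x:[1/3,5/3] y:[5,10] z:[-7,-1] -> miss, prune
  N12 x:[-1/3,25/3] y:[-17,13] z:[-27,-11] -> miss, prune
  N20 x:[11/3,28/3] y:[11,25] z:[-13,9] -> miss, prune

order=[0, 7, 11, 2, 3, 4, 10, 12, 20]  |boxes|=9  |leaves|=0  hit=miss

== RESULT ==
[0, 7, 11, 2, 3, 4, 10, 12, 20]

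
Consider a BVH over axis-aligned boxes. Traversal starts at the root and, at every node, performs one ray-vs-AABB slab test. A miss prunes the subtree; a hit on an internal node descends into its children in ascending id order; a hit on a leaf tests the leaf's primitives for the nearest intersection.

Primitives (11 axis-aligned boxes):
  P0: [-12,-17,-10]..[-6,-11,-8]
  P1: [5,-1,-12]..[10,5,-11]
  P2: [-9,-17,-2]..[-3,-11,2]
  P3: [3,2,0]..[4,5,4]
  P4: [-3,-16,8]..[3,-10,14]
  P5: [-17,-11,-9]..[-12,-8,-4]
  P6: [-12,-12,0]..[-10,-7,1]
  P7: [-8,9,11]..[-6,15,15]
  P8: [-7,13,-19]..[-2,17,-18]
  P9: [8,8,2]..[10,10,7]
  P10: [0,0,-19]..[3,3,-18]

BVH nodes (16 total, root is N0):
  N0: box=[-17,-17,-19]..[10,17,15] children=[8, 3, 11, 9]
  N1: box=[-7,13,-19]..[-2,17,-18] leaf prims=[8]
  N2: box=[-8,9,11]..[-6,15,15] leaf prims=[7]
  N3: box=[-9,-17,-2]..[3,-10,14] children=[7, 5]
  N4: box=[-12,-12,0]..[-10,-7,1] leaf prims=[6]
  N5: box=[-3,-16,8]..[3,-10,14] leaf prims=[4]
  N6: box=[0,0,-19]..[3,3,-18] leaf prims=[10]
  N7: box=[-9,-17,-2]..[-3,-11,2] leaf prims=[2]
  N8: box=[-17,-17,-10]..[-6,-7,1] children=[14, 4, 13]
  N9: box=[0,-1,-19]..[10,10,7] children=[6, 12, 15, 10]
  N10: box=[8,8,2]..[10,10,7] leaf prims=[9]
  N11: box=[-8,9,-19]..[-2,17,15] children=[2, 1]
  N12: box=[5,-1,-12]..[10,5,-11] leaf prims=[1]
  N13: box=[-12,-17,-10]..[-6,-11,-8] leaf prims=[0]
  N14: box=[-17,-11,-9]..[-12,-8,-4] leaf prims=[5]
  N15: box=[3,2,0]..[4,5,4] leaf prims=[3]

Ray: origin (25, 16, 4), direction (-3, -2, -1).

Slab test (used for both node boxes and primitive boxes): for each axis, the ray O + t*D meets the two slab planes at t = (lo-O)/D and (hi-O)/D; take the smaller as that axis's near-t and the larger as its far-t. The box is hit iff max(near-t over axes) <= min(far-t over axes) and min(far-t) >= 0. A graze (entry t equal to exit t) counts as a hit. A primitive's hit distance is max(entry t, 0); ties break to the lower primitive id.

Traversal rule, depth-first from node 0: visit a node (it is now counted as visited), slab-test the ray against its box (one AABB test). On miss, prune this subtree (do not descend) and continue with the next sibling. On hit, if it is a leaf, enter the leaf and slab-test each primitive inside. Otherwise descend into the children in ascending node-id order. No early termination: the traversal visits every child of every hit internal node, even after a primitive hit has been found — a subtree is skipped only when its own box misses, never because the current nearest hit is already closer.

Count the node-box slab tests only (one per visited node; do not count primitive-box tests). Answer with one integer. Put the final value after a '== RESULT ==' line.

Walk:
N0 x:[5,14] y:[-1/2,33/2] z:[-11,23] -> hit [5,14], descend [3, 8, 9, 11]
  N3 x:[22/3,34/3] y:[13,33/2] z:[-10,6] -> miss, prune
  N8 x:[31/3,14] y:[23/2,33/2] z:[3,14] -> hit [23/2,14], descend [4, 13, 14]
    N4 x:[35/3,37/3] y:[23/2,14] z:[3,4] -> miss, prune
    N13 x:[31/3,37/3] y:[27/2,33/2] z:[12,14] -> miss, prune
    N14 x:[37/3,14] y:[12,27/2] z:[8,13] -> hit [37/3,13] leaf, test {P5@t=37/3}
  N9 x:[5,25/3] y:[3,17/2] z:[-3,23] -> hit [5,25/3], descend [6, 10, 12, 15]
    N6 x:[22/3,25/3] y:[13/2,8] z:[22,23] -> miss, prune
    N10 x:[5,17/3] y:[3,4] z:[-3,2] -> miss, prune
    N12 x:[5,20/3] y:[11/2,17/2] z:[15,16] -> miss, prune
    N15 x:[7,22/3] y:[11/2,7] z:[0,4] -> miss, prune
  N11 x:[9,11] y:[-1/2,7/2] z:[-11,23] -> miss, prune

12 AABB tests over nodes [0, 3, 8, 4, 13, 14, 9, 6, 10, 12, 15, 11]; 1 leaf entered; closest P5.

== RESULT ==
12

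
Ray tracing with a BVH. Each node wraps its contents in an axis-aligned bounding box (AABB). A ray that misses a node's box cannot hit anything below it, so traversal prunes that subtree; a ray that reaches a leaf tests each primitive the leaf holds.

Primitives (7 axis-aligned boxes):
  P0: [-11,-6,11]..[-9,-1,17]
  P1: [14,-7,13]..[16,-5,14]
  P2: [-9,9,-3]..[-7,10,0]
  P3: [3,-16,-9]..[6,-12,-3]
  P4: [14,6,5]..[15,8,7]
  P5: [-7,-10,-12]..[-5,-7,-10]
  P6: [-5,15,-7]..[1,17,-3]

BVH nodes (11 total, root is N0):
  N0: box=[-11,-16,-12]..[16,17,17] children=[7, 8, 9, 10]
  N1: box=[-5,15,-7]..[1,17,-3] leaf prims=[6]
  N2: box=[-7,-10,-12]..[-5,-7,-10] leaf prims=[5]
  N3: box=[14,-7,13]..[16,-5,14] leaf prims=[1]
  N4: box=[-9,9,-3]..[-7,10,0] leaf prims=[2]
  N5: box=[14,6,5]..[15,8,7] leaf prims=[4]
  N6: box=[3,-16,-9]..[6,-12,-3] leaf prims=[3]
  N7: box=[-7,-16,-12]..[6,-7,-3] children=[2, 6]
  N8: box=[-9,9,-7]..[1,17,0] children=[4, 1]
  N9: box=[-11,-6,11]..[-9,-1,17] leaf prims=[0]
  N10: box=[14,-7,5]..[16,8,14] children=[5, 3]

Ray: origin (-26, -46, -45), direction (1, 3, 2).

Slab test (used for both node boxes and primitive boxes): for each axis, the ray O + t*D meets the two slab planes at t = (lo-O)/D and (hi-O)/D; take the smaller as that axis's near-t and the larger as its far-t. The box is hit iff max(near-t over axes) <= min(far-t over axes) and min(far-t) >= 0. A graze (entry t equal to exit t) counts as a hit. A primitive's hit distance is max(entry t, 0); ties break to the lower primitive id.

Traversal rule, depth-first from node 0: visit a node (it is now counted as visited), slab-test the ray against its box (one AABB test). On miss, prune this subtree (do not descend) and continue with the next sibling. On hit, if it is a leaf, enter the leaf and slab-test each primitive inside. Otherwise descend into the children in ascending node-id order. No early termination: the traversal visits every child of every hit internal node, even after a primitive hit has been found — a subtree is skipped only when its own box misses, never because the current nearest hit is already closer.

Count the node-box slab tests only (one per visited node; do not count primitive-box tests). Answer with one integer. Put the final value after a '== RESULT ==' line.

Walk:
N0 x:[15,42] y:[10,21] z:[33/2,31] -> hit [33/2,21], descend [7, 8, 9, 10]
  N7 x:[19,32] y:[10,13] z:[33/2,21] -> miss, prune
  N8 x:[17,27] y:[55/3,21] z:[19,45/2] -> hit [19,21], descend [1, 4]
    N1 x:[21,27] y:[61/3,21] z:[19,21] -> hit [21,21] leaf, test {P6@t=21}
    N4 x:[17,19] y:[55/3,56/3] z:[21,45/2] -> miss, prune
  N9 x:[15,17] y:[40/3,15] z:[28,31] -> miss, prune
  N10 x:[40,42] y:[13,18] z:[25,59/2] -> miss, prune

7 AABB tests over nodes [0, 7, 8, 1, 4, 9, 10]; 1 leaf entered; closest P6.

== RESULT ==
7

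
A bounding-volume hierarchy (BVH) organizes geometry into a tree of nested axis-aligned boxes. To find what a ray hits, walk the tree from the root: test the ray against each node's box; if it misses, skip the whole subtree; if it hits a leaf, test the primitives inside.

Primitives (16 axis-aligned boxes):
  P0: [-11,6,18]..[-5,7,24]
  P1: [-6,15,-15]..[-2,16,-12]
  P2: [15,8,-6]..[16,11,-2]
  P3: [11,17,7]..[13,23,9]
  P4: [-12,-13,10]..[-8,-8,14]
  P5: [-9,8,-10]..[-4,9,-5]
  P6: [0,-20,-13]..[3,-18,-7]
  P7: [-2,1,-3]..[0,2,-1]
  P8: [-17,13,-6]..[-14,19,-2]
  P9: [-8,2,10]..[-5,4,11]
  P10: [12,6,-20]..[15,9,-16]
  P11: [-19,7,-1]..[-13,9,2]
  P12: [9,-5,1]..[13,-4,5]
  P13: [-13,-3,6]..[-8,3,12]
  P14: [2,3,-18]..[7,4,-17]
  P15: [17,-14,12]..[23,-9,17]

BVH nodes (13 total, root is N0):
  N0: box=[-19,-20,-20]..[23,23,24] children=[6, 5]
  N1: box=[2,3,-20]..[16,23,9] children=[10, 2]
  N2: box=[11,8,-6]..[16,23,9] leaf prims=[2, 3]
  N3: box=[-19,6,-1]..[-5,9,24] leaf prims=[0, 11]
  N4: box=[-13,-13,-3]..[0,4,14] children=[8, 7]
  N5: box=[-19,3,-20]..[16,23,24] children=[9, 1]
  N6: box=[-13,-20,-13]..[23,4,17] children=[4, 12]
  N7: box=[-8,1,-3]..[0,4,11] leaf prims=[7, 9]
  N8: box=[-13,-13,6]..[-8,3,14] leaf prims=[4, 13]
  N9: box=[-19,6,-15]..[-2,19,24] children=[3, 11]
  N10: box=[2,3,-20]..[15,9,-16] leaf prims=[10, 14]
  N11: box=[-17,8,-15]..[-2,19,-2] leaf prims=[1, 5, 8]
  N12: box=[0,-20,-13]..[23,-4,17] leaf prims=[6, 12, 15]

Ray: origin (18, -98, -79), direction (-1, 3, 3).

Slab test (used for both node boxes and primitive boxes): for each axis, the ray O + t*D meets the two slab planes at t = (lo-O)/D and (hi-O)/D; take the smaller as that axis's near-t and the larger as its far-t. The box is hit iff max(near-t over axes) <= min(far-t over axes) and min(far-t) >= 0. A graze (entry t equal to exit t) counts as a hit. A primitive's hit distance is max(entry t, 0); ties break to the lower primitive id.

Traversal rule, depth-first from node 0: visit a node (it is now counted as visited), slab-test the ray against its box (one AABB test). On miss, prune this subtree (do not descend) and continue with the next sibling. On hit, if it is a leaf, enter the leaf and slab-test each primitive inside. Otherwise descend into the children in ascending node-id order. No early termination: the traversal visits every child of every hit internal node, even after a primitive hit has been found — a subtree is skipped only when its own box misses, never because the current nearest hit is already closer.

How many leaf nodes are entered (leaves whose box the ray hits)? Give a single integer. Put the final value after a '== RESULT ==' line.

Trace the traversal:
N0 x:[-5,37] y:[26,121/3] z:[59/3,103/3] -> hit [26,103/3], descend [5, 6]
  N5 x:[2,37] y:[101/3,121/3] z:[59/3,103/3] -> hit [101/3,103/3], descend [1, 9]
    N1 x:[2,16] y:[101/3,121/3] z:[59/3,88/3] -> miss, prune
    N9 x:[20,37] y:[104/3,39] z:[64/3,103/3] -> miss, prune
  N6 x:[-5,31] y:[26,34] z:[22,32] -> hit [26,31], descend [4, 12]
    N4 x:[18,31] y:[85/3,34] z:[76/3,31] -> hit [85/3,31], descend [7, 8]
      N7 x:[18,26] y:[33,34] z:[76/3,30] -> miss, prune
      N8 x:[26,31] y:[85/3,101/3] z:[85/3,31] -> hit [85/3,31] leaf, test {P4@t=89/3, P13(miss)}
    N12 x:[-5,18] y:[26,94/3] z:[22,32] -> miss, prune

9 AABB tests over nodes [0, 5, 1, 9, 6, 4, 7, 8, 12]; 1 leaf entered; closest P4.

== RESULT ==
1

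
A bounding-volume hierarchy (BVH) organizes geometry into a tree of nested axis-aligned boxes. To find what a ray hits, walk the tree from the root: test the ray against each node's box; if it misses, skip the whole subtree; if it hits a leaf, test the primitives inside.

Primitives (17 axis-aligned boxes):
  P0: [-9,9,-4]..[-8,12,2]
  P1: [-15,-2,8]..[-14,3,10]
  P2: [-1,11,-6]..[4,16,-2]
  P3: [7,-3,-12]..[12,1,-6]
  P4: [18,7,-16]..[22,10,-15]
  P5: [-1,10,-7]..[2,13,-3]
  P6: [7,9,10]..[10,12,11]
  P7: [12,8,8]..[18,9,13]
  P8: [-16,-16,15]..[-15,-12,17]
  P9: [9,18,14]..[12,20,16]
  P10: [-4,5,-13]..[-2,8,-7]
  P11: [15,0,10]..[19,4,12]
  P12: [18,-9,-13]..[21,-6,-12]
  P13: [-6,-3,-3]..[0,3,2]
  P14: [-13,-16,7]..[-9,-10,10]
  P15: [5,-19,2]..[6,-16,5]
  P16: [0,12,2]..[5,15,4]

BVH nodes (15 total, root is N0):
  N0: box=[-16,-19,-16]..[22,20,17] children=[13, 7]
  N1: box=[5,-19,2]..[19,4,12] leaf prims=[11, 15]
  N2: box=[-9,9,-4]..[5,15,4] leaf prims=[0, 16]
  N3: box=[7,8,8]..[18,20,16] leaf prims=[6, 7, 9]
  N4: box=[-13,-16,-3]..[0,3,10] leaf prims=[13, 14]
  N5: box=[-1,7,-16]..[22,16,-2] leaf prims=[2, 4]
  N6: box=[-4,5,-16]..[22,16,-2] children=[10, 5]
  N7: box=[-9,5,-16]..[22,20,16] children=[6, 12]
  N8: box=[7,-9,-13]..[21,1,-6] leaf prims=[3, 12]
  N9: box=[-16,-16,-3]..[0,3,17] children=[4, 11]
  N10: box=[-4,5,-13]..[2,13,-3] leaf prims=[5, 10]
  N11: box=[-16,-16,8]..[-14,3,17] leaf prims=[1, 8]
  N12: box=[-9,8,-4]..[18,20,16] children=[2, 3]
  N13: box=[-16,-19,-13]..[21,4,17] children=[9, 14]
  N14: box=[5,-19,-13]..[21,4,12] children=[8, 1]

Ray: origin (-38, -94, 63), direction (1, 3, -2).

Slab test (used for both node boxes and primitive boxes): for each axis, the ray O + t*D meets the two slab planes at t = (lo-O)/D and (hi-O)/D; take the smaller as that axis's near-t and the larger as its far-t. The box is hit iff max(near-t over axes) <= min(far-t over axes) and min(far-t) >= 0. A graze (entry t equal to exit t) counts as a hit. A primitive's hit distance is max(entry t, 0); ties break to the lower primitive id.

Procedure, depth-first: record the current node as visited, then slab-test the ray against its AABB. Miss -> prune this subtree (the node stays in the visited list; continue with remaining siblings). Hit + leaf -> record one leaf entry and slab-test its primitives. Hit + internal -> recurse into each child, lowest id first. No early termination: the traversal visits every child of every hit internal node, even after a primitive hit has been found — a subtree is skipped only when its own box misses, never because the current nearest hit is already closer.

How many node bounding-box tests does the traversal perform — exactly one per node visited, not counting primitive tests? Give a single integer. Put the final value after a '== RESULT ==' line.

Trace the traversal:
N0 x:[22,60] y:[25,38] z:[23,79/2] -> hit [25,38], descend [7, 13]
  N7 x:[29,60] y:[33,38] z:[47/2,79/2] -> hit [33,38], descend [6, 12]
    N6 x:[34,60] y:[33,110/3] z:[65/2,79/2] -> hit [34,110/3], descend [5, 10]
      N5 x:[37,60] y:[101/3,110/3] z:[65/2,79/2] -> miss, prune
      N10 x:[34,40] y:[33,107/3] z:[33,38] -> hit [34,107/3] leaf, test {P5(miss), P10(miss)}
    N12 x:[29,56] y:[34,38] z:[47/2,67/2] -> miss, prune
  N13 x:[22,59] y:[25,98/3] z:[23,38] -> hit [25,98/3], descend [9, 14]
    N9 x:[22,38] y:[26,97/3] z:[23,33] -> hit [26,97/3], descend [4, 11]
      N4 x:[25,38] y:[26,97/3] z:[53/2,33] -> hit [53/2,97/3] leaf, test {P13@t=32, P14@t=53/2}
      N11 x:[22,24] y:[26,97/3] z:[23,55/2] -> miss, prune
    N14 x:[43,59] y:[25,98/3] z:[51/2,38] -> miss, prune

order=[0, 7, 6, 5, 10, 12, 13, 9, 4, 11, 14]  |boxes|=11  |leaves|=2  hit=P14

== RESULT ==
11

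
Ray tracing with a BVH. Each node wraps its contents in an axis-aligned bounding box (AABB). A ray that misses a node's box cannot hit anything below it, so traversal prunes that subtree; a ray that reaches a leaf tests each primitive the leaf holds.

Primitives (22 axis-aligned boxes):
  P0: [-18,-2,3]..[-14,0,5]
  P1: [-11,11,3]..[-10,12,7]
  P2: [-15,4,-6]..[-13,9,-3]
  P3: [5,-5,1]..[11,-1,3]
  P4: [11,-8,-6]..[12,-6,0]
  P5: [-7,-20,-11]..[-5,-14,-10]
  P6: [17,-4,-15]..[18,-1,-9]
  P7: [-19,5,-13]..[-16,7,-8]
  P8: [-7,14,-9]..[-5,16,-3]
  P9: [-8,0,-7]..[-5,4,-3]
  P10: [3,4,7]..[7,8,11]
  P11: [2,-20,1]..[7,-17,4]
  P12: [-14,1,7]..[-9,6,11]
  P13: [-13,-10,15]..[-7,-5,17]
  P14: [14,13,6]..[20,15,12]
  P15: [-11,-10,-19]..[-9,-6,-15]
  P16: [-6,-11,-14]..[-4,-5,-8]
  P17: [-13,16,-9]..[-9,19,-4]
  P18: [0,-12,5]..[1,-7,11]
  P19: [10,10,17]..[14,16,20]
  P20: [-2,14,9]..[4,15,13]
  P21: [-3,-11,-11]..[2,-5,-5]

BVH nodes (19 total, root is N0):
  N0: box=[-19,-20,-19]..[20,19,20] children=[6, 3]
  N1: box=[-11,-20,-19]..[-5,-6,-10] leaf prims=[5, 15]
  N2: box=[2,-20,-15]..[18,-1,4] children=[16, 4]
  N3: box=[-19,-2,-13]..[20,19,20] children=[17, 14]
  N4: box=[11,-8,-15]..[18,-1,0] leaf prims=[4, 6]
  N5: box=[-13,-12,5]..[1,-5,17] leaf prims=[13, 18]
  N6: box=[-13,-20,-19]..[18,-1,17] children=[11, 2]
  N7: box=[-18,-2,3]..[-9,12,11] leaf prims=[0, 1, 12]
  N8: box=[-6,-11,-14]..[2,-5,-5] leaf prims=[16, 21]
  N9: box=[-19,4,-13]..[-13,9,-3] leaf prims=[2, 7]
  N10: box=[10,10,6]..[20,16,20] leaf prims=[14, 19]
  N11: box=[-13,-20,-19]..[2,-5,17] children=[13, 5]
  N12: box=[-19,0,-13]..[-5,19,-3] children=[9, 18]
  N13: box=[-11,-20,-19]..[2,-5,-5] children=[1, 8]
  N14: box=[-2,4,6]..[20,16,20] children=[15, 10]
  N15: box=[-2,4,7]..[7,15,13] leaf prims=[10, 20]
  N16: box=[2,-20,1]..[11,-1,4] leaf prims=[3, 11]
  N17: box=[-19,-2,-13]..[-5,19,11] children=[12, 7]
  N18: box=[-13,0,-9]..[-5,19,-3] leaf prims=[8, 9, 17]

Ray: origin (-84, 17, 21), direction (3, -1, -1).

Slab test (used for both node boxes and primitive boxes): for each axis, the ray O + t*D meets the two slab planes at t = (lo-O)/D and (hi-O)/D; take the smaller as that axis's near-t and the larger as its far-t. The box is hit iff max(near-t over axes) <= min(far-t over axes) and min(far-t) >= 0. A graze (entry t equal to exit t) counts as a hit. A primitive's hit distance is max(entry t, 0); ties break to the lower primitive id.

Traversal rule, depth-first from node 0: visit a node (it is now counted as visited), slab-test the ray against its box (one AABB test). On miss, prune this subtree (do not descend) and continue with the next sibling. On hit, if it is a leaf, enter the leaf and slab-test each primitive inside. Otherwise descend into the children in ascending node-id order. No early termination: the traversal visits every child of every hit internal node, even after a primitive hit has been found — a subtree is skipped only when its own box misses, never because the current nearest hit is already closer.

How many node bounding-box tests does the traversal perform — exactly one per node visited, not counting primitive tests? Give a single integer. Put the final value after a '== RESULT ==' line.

Walk:
N0 x:[65/3,104/3] y:[-2,37] z:[1,40] -> hit [65/3,104/3], descend [3, 6]
  N3 x:[65/3,104/3] y:[-2,19] z:[1,34] -> miss, prune
  N6 x:[71/3,34] y:[18,37] z:[4,40] -> hit [71/3,34], descend [2, 11]
    N2 x:[86/3,34] y:[18,37] z:[17,36] -> hit [86/3,34], descend [4, 16]
      N4 x:[95/3,34] y:[18,25] z:[21,36] -> miss, prune
      N16 x:[86/3,95/3] y:[18,37] z:[17,20] -> miss, prune
    N11 x:[71/3,86/3] y:[22,37] z:[4,40] -> hit [71/3,86/3], descend [5, 13]
      N5 x:[71/3,85/3] y:[22,29] z:[4,16] -> miss, prune
      N13 x:[73/3,86/3] y:[22,37] z:[26,40] -> hit [26,86/3], descend [1, 8]
        N1 x:[73/3,79/3] y:[23,37] z:[31,40] -> miss, prune
        N8 x:[26,86/3] y:[22,28] z:[26,35] -> hit [26,28] leaf, test {P16(miss), P21@t=27}

Visited [0, 3, 6, 2, 4, 16, 11, 5, 13, 1, 8]. Tests: 11 box, 1 leaf. Nearest: P21.

== RESULT ==
11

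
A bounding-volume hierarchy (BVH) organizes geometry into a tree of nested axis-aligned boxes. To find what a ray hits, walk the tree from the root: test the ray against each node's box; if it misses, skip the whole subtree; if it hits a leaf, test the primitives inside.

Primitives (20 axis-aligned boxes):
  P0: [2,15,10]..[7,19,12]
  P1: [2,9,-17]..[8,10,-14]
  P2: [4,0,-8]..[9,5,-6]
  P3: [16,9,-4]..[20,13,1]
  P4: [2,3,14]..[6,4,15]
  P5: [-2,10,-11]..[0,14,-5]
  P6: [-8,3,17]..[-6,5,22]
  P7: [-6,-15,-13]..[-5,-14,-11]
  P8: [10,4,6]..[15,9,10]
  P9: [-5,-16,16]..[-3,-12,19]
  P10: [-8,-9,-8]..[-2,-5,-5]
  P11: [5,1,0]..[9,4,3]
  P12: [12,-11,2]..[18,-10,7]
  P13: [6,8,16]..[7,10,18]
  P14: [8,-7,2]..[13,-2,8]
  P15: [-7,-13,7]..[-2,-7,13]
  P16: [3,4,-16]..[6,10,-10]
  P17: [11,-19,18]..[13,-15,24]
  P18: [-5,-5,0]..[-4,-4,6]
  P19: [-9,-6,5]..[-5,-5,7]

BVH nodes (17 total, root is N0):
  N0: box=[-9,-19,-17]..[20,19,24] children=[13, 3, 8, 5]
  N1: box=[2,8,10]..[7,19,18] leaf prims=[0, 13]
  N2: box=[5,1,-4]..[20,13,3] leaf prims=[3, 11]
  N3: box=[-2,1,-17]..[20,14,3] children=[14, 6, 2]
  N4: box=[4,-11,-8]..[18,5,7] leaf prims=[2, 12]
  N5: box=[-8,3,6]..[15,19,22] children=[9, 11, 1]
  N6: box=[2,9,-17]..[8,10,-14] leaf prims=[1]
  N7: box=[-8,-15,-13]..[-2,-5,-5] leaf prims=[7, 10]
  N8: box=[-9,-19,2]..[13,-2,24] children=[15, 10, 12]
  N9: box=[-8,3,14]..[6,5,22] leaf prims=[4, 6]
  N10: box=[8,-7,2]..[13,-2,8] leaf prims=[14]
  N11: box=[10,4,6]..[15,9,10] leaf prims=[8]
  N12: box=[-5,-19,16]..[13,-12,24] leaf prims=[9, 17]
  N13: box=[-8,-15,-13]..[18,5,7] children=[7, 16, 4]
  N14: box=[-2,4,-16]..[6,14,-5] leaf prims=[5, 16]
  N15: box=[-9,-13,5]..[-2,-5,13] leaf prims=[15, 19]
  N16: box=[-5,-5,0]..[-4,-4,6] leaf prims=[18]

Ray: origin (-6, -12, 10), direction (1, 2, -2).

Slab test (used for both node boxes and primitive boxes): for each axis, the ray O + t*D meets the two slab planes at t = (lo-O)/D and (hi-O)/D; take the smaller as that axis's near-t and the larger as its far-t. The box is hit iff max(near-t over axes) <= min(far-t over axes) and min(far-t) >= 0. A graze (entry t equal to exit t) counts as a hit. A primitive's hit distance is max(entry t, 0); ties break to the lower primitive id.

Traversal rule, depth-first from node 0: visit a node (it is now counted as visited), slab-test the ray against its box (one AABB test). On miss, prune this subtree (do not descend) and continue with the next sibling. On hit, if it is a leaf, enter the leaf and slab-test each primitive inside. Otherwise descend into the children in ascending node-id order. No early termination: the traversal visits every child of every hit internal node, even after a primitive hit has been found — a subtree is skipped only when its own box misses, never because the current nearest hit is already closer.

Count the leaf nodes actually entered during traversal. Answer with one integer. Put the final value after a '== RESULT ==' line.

Traverse from the root:
N0 x:[-3,26] y:[-7/2,31/2] z:[-7,27/2] -> hit [-3,27/2], descend [3, 5, 8, 13]
  N3 x:[4,26] y:[13/2,13] z:[7/2,27/2] -> hit [13/2,13], descend [2, 6, 14]
    N2 x:[11,26] y:[13/2,25/2] z:[7/2,7] -> miss, prune
    N6 x:[8,14] y:[21/2,11] z:[12,27/2] -> miss, prune
    N14 x:[4,12] y:[8,13] z:[15/2,13] -> hit [8,12] leaf, test {P5(miss), P16@t=10}
  N5 x:[-2,21] y:[15/2,31/2] z:[-6,2] -> miss, prune
  N8 x:[-3,19] y:[-7/2,5] z:[-7,4] -> hit [-3,4], descend [10, 12, 15]
    N10 x:[14,19] y:[5/2,5] z:[1,4] -> miss, prune
    N12 x:[1,19] y:[-7/2,0] z:[-7,-3] -> miss, prune
    N15 x:[-3,4] y:[-1/2,7/2] z:[-3/2,5/2] -> hit [-1/2,5/2] leaf, test {P15@t=0, P19(miss)}
  N13 x:[-2,24] y:[-3/2,17/2] z:[3/2,23/2] -> hit [3/2,17/2], descend [4, 7, 16]
    N4 x:[10,24] y:[1/2,17/2] z:[3/2,9] -> miss, prune
    N7 x:[-2,4] y:[-3/2,7/2] z:[15/2,23/2] -> miss, prune
    N16 x:[1,2] y:[7/2,4] z:[2,5] -> miss, prune

Summary -> nodes [0, 3, 2, 6, 14, 5, 8, 10, 12, 15, 13, 4, 7, 16]; box-tests=14; leaf-entries=2; first=P15

== RESULT ==
2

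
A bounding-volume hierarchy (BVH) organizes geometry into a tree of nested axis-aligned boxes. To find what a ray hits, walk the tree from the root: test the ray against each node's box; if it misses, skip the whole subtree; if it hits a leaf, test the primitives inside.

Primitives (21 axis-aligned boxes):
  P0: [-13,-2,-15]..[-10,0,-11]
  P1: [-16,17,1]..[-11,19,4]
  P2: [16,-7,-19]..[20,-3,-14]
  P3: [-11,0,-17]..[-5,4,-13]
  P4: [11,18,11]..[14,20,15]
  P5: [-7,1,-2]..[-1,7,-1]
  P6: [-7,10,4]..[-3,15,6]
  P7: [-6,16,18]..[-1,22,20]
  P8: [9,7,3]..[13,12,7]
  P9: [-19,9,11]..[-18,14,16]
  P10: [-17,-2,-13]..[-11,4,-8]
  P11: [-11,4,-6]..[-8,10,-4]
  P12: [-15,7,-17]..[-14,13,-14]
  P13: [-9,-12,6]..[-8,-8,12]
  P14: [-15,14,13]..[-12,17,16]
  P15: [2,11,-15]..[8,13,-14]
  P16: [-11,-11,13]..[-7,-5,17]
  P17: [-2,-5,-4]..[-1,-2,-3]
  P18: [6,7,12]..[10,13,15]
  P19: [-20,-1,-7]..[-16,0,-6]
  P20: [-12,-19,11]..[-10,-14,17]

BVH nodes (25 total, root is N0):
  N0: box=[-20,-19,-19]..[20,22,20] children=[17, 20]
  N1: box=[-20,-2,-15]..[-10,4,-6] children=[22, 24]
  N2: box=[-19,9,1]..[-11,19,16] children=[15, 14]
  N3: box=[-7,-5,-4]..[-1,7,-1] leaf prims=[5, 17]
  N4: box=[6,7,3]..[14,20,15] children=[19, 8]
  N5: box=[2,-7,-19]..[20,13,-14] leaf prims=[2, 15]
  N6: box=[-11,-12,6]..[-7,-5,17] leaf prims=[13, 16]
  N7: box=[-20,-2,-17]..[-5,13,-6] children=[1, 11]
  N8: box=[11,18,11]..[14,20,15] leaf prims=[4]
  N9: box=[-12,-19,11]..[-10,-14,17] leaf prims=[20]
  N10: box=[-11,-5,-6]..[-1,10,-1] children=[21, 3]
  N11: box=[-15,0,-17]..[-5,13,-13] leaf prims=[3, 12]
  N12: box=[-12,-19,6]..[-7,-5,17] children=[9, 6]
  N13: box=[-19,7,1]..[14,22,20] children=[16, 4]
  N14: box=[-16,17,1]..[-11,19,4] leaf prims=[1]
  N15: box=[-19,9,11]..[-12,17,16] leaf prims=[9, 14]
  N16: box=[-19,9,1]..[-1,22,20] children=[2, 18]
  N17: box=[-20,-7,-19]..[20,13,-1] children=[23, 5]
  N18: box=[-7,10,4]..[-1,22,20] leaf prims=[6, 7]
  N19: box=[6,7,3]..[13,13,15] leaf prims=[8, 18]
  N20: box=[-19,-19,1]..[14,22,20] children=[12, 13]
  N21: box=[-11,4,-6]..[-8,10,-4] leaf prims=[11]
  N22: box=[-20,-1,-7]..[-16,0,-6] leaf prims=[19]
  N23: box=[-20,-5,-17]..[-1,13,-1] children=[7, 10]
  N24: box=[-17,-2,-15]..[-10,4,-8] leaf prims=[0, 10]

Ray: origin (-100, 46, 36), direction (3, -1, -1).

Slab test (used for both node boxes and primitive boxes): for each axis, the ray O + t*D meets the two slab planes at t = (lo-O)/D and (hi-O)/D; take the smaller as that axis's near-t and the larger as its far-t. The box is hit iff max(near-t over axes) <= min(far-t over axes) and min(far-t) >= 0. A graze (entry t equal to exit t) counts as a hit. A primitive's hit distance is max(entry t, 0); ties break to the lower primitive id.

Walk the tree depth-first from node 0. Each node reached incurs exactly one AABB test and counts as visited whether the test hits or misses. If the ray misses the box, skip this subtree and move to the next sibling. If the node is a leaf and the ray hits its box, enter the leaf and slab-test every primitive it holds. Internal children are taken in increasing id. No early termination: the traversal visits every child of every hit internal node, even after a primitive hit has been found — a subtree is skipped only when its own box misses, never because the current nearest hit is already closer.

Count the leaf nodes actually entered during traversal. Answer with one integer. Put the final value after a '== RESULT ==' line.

Traverse from the root:
N0 x:[80/3,40] y:[24,65] z:[16,55] -> hit [80/3,40], descend [17, 20]
  N17 x:[80/3,40] y:[33,53] z:[37,55] -> hit [37,40], descend [5, 23]
    N5 x:[34,40] y:[33,53] z:[50,55] -> miss, prune
    N23 x:[80/3,33] y:[33,51] z:[37,53] -> miss, prune
  N20 x:[27,38] y:[24,65] z:[16,35] -> hit [27,35], descend [12, 13]
    N12 x:[88/3,31] y:[51,65] z:[19,30] -> miss, prune
    N13 x:[27,38] y:[24,39] z:[16,35] -> hit [27,35], descend [4, 16]
      N4 x:[106/3,38] y:[26,39] z:[21,33] -> miss, prune
      N16 x:[27,33] y:[24,37] z:[16,35] -> hit [27,33], descend [2, 18]
        N2 x:[27,89/3] y:[27,37] z:[20,35] -> hit [27,89/3], descend [14, 15]
          N14 x:[28,89/3] y:[27,29] z:[32,35] -> miss, prune
          N15 x:[27,88/3] y:[29,37] z:[20,25] -> miss, prune
        N18 x:[31,33] y:[24,36] z:[16,32] -> hit [31,32] leaf, test {P6@t=31, P7(miss)}

13 AABB tests over nodes [0, 17, 5, 23, 20, 12, 13, 4, 16, 2, 14, 15, 18]; 1 leaf entered; closest P6.

== RESULT ==
1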